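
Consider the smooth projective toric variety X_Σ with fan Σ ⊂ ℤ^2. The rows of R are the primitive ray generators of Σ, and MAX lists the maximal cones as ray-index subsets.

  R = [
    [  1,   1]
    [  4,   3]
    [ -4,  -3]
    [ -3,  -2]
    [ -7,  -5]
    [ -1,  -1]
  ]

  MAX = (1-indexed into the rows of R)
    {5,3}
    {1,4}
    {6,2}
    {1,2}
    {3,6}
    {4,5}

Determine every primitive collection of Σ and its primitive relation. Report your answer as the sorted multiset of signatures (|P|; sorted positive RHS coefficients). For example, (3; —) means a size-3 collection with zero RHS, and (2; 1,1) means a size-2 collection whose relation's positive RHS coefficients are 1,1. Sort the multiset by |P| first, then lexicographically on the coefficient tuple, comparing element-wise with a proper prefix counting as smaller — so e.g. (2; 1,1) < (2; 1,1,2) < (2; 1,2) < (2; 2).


Σ has 9 primitive collections:

  P={1,6}:  v_{1} + v_{6} = 0  ⟹  sig = (2; —)
  P={2,3}:  v_{2} + v_{3} = 0  ⟹  sig = (2; —)
  P={1,3}:  v_{1} + v_{3} = v_{4}  ⟹  sig = (2; 1)
  P={2,4}:  v_{2} + v_{4} = v_{1}  ⟹  sig = (2; 1)
  P={2,5}:  v_{2} + v_{5} = v_{4}  ⟹  sig = (2; 1)
  P={3,4}:  v_{3} + v_{4} = v_{5}  ⟹  sig = (2; 1)
  P={4,6}:  v_{4} + v_{6} = v_{3}  ⟹  sig = (2; 1)
  P={1,5}:  v_{1} + v_{5} = 2·v_{4}  ⟹  sig = (2; 2)
  P={5,6}:  v_{5} + v_{6} = 2·v_{3}  ⟹  sig = (2; 2)

so the primitive-relation signature multiset is
    (2; —)
    (2; —)
    (2; 1)
    (2; 1)
    (2; 1)
    (2; 1)
    (2; 1)
    (2; 2)
    (2; 2)


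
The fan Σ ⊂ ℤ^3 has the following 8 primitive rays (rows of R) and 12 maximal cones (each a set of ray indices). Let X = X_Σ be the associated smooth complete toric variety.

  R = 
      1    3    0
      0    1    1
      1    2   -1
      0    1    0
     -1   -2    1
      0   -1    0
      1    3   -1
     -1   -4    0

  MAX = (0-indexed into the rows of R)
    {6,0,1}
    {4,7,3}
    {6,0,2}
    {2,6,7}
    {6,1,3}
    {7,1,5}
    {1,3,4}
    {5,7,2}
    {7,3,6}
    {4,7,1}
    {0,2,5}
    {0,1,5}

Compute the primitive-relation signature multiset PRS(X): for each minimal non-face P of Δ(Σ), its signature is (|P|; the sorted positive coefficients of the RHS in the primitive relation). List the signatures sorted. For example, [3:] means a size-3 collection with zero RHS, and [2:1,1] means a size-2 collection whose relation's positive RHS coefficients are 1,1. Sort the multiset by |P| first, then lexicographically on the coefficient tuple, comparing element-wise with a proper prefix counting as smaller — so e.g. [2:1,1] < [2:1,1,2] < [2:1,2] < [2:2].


|primitive collections| = 12. Relations:

  {2,4}:  v_{2} + v_{4} = 0  so sig = [2:]
  {3,5}:  v_{3} + v_{5} = 0  so sig = [2:]
  {0,4}:  v_{0} + v_{4} = v_{1}  so sig = [2:1]
  {0,7}:  v_{0} + v_{7} = v_{5}  so sig = [2:1]
  {1,2}:  v_{1} + v_{2} = v_{0}  so sig = [2:1]
  {2,3}:  v_{2} + v_{3} = v_{6}  so sig = [2:1]
  {4,6}:  v_{4} + v_{6} = v_{3}  so sig = [2:1]
  {5,6}:  v_{5} + v_{6} = v_{2}  so sig = [2:1]
  {0,3}:  v_{0} + v_{3} = v_{1} + v_{6}  so sig = [2:1,1]
  {4,5}:  v_{4} + v_{5} = v_{1} + v_{7}  so sig = [2:1,1]
  {1,6,7}:  v_{1} + v_{6} + v_{7} = 0  so sig = [3:]
  {1,3,7}:  v_{1} + v_{3} + v_{7} = v_{4}  so sig = [3:1]

Signatures (|P|; sorted positive RHS coefficients), sorted:
[[2:], [2:], [2:1], [2:1], [2:1], [2:1], [2:1], [2:1], [2:1,1], [2:1,1], [3:], [3:1]]


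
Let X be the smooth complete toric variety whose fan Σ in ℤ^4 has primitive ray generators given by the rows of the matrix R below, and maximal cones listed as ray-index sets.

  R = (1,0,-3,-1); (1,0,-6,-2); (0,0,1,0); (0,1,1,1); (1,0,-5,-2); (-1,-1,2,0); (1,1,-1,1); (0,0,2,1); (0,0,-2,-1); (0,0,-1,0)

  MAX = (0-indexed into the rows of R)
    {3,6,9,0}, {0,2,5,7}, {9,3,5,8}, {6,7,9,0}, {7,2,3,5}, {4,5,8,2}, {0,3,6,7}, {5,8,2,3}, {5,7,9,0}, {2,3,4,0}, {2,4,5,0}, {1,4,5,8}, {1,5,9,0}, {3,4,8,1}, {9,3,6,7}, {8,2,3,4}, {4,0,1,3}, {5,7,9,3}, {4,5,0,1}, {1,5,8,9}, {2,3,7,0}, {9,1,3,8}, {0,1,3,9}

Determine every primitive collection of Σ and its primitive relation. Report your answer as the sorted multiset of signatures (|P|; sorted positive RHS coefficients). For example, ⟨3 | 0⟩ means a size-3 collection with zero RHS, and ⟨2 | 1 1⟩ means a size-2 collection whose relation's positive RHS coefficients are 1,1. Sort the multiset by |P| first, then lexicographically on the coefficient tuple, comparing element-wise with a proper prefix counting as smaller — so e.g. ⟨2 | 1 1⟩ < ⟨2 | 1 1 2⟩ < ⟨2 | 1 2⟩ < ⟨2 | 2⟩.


Primitive collections (16):

  P={2,9}:  v_{2} + v_{9} = 0  ⟹  sig = ⟨2 | 0⟩
  P={7,8}:  v_{7} + v_{8} = 0  ⟹  sig = ⟨2 | 0⟩
  P={0,8}:  v_{0} + v_{8} = v_{4}  ⟹  sig = ⟨2 | 1⟩
  P={1,2}:  v_{1} + v_{2} = v_{4}  ⟹  sig = ⟨2 | 1⟩
  P={4,7}:  v_{4} + v_{7} = v_{0}  ⟹  sig = ⟨2 | 1⟩
  P={4,9}:  v_{4} + v_{9} = v_{1}  ⟹  sig = ⟨2 | 1⟩
  P={1,7}:  v_{1} + v_{7} = v_{0} + v_{9}  ⟹  sig = ⟨2 | 1 1⟩
  P={5,6}:  v_{5} + v_{6} = v_{7} + v_{9}  ⟹  sig = ⟨2 | 1 1⟩
  P={2,6}:  v_{2} + v_{6} = v_{0} + v_{3} + v_{7}  ⟹  sig = ⟨2 | 1 1 1⟩
  P={6,8}:  v_{6} + v_{8} = v_{0} + v_{3} + v_{9}  ⟹  sig = ⟨2 | 1 1 1⟩
  P={4,6}:  v_{4} + v_{6} = 2·v_{0} + v_{3} + v_{9}  ⟹  sig = ⟨2 | 1 1 2⟩
  P={1,6}:  v_{1} + v_{6} = 2·v_{0} + v_{3} + 2·v_{9}  ⟹  sig = ⟨2 | 1 2 2⟩
  P={0,3,5}:  v_{0} + v_{3} + v_{5} = 0  ⟹  sig = ⟨3 | 0⟩
  P={3,4,5}:  v_{3} + v_{4} + v_{5} = v_{8}  ⟹  sig = ⟨3 | 1⟩
  P={1,3,5}:  v_{1} + v_{3} + v_{5} = v_{8} + v_{9}  ⟹  sig = ⟨3 | 1 1⟩
  P={0,3,7,9}:  v_{0} + v_{3} + v_{7} + v_{9} = v_{6}  ⟹  sig = ⟨4 | 1⟩

Sorted signature multiset PRS(X):
{ ⟨2 | 0⟩ ×2,  ⟨2 | 1⟩ ×4,  ⟨2 | 1 1⟩ ×2,  ⟨2 | 1 1 1⟩ ×2,  ⟨2 | 1 1 2⟩,  ⟨2 | 1 2 2⟩,  ⟨3 | 0⟩,  ⟨3 | 1⟩,  ⟨3 | 1 1⟩,  ⟨4 | 1⟩ }


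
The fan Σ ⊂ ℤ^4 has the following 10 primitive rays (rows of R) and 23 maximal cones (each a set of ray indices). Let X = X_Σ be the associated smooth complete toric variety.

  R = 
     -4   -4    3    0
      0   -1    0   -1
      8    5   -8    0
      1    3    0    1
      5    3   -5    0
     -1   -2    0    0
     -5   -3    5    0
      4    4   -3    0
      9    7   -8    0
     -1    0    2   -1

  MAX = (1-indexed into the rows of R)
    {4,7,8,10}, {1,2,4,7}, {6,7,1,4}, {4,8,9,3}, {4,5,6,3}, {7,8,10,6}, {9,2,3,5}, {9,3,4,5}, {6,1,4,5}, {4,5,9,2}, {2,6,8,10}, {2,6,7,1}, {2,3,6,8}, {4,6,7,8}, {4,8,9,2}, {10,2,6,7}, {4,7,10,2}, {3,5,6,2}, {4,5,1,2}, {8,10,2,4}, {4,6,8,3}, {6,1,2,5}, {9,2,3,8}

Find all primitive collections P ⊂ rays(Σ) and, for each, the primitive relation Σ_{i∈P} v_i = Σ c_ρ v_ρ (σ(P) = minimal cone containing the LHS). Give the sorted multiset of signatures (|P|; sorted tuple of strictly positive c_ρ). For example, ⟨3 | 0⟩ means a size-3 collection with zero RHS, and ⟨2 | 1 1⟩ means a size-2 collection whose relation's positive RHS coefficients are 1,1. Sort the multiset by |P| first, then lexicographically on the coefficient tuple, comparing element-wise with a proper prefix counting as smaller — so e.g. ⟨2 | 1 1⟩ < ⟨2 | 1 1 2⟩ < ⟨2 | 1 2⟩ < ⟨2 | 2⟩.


16 minimal non-faces of Δ(Σ) (on 10 rays):

  {1,8}:  v_{1} + v_{8} = 0  so sig = ⟨2 | 0⟩
  {5,7}:  v_{5} + v_{7} = 0  so sig = ⟨2 | 0⟩
  {1,9}:  v_{1} + v_{9} = v_{5}  so sig = ⟨2 | 1⟩
  {5,8}:  v_{5} + v_{8} = v_{9}  so sig = ⟨2 | 1⟩
  {6,9}:  v_{6} + v_{9} = v_{3}  so sig = ⟨2 | 1⟩
  {7,9}:  v_{7} + v_{9} = v_{8}  so sig = ⟨2 | 1⟩
  {1,3}:  v_{1} + v_{3} = v_{5} + v_{6}  so sig = ⟨2 | 1 1⟩
  {1,10}:  v_{1} + v_{10} = v_{2} + v_{7}  so sig = ⟨2 | 1 1⟩
  {3,7}:  v_{3} + v_{7} = v_{6} + v_{8}  so sig = ⟨2 | 1 1⟩
  {5,10}:  v_{5} + v_{10} = v_{2} + v_{8}  so sig = ⟨2 | 1 1⟩
  {3,10}:  v_{3} + v_{10} = v_{2} + v_{6} + 2·v_{8}  so sig = ⟨2 | 1 1 2⟩
  {9,10}:  v_{9} + v_{10} = v_{2} + 2·v_{8}  so sig = ⟨2 | 1 2⟩
  {2,4,6}:  v_{2} + v_{4} + v_{6} = 0  so sig = ⟨3 | 0⟩
  {2,3,4}:  v_{2} + v_{3} + v_{4} = v_{9}  so sig = ⟨3 | 1⟩
  {2,7,8}:  v_{2} + v_{7} + v_{8} = v_{10}  so sig = ⟨3 | 1⟩
  {4,6,10}:  v_{4} + v_{6} + v_{10} = v_{7} + v_{8}  so sig = ⟨3 | 1 1⟩

Sorted signature multiset PRS(X):
    ⟨2 | 0⟩
    ⟨2 | 0⟩
    ⟨2 | 1⟩
    ⟨2 | 1⟩
    ⟨2 | 1⟩
    ⟨2 | 1⟩
    ⟨2 | 1 1⟩
    ⟨2 | 1 1⟩
    ⟨2 | 1 1⟩
    ⟨2 | 1 1⟩
    ⟨2 | 1 1 2⟩
    ⟨2 | 1 2⟩
    ⟨3 | 0⟩
    ⟨3 | 1⟩
    ⟨3 | 1⟩
    ⟨3 | 1 1⟩


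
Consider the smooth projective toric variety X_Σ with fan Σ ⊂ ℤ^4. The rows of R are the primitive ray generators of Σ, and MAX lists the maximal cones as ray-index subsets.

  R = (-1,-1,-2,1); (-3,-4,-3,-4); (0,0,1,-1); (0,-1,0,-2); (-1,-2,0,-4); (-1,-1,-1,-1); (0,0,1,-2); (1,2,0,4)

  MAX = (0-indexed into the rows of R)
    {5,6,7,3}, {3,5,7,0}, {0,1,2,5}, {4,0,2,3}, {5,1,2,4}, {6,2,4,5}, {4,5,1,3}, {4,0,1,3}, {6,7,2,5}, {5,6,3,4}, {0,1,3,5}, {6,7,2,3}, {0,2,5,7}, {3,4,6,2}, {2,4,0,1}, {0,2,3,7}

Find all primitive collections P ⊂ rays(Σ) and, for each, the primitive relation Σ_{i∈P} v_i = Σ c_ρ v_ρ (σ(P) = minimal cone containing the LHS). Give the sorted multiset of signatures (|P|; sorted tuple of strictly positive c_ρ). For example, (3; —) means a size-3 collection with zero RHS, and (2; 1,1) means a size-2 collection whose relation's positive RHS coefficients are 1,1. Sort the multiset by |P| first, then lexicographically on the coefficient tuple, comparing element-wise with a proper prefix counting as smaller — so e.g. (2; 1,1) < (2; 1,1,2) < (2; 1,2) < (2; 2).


Primitive collections (7):

  {4,7}:  v_{4} + v_{7} = 0 ; sig = (2; —)
  {0,6}:  v_{0} + v_{6} = v_{5} ; sig = (2; 1)
  {1,7}:  v_{1} + v_{7} = v_{0} + v_{5} ; sig = (2; 1,1)
  {1,6}:  v_{1} + v_{6} = v_{4} + 2·v_{5} ; sig = (2; 1,2)
  {0,4,5}:  v_{0} + v_{4} + v_{5} = v_{1} ; sig = (3; 1)
  {2,3,5}:  v_{2} + v_{3} + v_{5} = v_{4} ; sig = (3; 1)
  {1,2,3}:  v_{1} + v_{2} + v_{3} = v_{0} + 2·v_{4} ; sig = (3; 1,2)

Hence PRS(X_Σ) =
    |P|=2: 4 collections, coeffs (), (1), (1,1), (1,2)
    |P|=3: 3 collections, coeffs (1), (1), (1,2)


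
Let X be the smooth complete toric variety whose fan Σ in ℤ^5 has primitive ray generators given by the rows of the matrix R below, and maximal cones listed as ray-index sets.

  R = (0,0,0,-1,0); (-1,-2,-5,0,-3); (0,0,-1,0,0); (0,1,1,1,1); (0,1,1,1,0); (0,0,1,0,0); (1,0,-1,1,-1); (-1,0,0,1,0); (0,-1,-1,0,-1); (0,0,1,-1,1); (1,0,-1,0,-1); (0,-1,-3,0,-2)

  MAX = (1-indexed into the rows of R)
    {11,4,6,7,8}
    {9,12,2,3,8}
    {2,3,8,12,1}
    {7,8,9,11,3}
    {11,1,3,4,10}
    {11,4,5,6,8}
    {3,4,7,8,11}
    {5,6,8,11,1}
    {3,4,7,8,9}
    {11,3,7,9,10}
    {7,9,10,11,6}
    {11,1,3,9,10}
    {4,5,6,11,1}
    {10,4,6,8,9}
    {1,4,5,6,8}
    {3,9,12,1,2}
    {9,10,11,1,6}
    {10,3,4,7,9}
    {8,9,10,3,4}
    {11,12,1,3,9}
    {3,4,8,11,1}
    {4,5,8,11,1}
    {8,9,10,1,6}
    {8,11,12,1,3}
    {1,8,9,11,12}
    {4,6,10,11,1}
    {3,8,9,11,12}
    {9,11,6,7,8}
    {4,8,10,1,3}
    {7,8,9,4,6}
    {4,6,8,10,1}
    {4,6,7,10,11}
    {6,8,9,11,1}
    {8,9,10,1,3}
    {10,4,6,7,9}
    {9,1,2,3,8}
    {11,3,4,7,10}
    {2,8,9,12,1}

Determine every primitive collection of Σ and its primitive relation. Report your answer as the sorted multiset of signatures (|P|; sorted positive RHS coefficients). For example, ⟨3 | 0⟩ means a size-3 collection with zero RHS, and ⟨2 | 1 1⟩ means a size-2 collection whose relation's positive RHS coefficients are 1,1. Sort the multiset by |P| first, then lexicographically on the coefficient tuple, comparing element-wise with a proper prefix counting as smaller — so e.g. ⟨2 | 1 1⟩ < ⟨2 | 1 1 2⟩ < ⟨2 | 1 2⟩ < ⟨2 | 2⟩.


Δ(Σ) — 12 vertices, 24 min non-faces:

  P={3,6}:  v_{3} + v_{6} = 0  so sig = ⟨2 | 0⟩
  P={1,7}:  v_{1} + v_{7} = v_{11}  so sig = ⟨2 | 1⟩
  P={2,4}:  v_{2} + v_{4} = v_{3} + v_{8} + v_{12}  so sig = ⟨2 | 1 1 1⟩
  P={4,12}:  v_{4} + v_{12} = v_{3} + v_{8} + v_{11}  so sig = ⟨2 | 1 1 1⟩
  P={5,9}:  v_{5} + v_{9} = v_{6} + v_{8} + v_{11}  so sig = ⟨2 | 1 1 1⟩
  P={5,10}:  v_{5} + v_{10} = v_{1} + v_{4} + v_{6}  so sig = ⟨2 | 1 1 1⟩
  P={10,12}:  v_{10} + v_{12} = v_{1} + v_{3} + v_{9}  so sig = ⟨2 | 1 1 1⟩
  P={2,6}:  v_{2} + v_{6} = v_{1} + v_{8} + v_{9} + v_{12}  so sig = ⟨2 | 1 1 1 1⟩
  P={3,5}:  v_{3} + v_{5} = v_{1} + v_{4} + v_{8} + v_{11}  so sig = ⟨2 | 1 1 1 1⟩
  P={6,12}:  v_{6} + v_{12} = v_{1} + v_{8} + v_{9} + v_{11}  so sig = ⟨2 | 1 1 1 1⟩
  P={2,7}:  v_{2} + v_{7} = v_{3} + v_{8} + v_{9} + v_{11} + v_{12}  so sig = ⟨2 | 1 1 1 1 1⟩
  P={2,5}:  v_{2} + v_{5} = v_{1} + 2·v_{8} + v_{11} + v_{12}  so sig = ⟨2 | 1 1 1 2⟩
  P={5,7}:  v_{5} + v_{7} = v_{4} + v_{6} + v_{8} + 2·v_{11}  so sig = ⟨2 | 1 1 1 2⟩
  P={7,12}:  v_{7} + v_{12} = v_{3} + v_{8} + v_{9} + 2·v_{11}  so sig = ⟨2 | 1 1 1 2⟩
  P={5,12}:  v_{5} + v_{12} = v_{1} + 2·v_{8} + 2·v_{11}  so sig = ⟨2 | 1 2 2⟩
  P={2,10}:  v_{2} + v_{10} = 2·v_{1} + 2·v_{3} + v_{8} + 2·v_{9}  so sig = ⟨2 | 1 2 2 2⟩
  P={2,11}:  v_{2} + v_{11} = 2·v_{12}  so sig = ⟨2 | 2⟩
  P={1,4,9}:  v_{1} + v_{4} + v_{9} = 0  so sig = ⟨3 | 0⟩
  P={8,10,11}:  v_{8} + v_{10} + v_{11} = 0  so sig = ⟨3 | 0⟩
  P={4,9,11}:  v_{4} + v_{9} + v_{11} = v_{7}  so sig = ⟨3 | 1⟩
  P={7,8,10}:  v_{7} + v_{8} + v_{10} = v_{4} + v_{9}  so sig = ⟨3 | 1 1⟩
  P={1,3,8,9,11}:  v_{1} + v_{3} + v_{8} + v_{9} + v_{11} = v_{12}  so sig = ⟨5 | 1⟩
  P={1,3,8,9,12}:  v_{1} + v_{3} + v_{8} + v_{9} + v_{12} = v_{2}  so sig = ⟨5 | 1⟩
  P={1,4,6,8,11}:  v_{1} + v_{4} + v_{6} + v_{8} + v_{11} = v_{5}  so sig = ⟨5 | 1⟩

Signatures (|P|; sorted positive RHS coefficients), sorted:
[⟨2 | 0⟩, ⟨2 | 1⟩, ⟨2 | 1 1 1⟩, ⟨2 | 1 1 1⟩, ⟨2 | 1 1 1⟩, ⟨2 | 1 1 1⟩, ⟨2 | 1 1 1⟩, ⟨2 | 1 1 1 1⟩, ⟨2 | 1 1 1 1⟩, ⟨2 | 1 1 1 1⟩, ⟨2 | 1 1 1 1 1⟩, ⟨2 | 1 1 1 2⟩, ⟨2 | 1 1 1 2⟩, ⟨2 | 1 1 1 2⟩, ⟨2 | 1 2 2⟩, ⟨2 | 1 2 2 2⟩, ⟨2 | 2⟩, ⟨3 | 0⟩, ⟨3 | 0⟩, ⟨3 | 1⟩, ⟨3 | 1 1⟩, ⟨5 | 1⟩, ⟨5 | 1⟩, ⟨5 | 1⟩]


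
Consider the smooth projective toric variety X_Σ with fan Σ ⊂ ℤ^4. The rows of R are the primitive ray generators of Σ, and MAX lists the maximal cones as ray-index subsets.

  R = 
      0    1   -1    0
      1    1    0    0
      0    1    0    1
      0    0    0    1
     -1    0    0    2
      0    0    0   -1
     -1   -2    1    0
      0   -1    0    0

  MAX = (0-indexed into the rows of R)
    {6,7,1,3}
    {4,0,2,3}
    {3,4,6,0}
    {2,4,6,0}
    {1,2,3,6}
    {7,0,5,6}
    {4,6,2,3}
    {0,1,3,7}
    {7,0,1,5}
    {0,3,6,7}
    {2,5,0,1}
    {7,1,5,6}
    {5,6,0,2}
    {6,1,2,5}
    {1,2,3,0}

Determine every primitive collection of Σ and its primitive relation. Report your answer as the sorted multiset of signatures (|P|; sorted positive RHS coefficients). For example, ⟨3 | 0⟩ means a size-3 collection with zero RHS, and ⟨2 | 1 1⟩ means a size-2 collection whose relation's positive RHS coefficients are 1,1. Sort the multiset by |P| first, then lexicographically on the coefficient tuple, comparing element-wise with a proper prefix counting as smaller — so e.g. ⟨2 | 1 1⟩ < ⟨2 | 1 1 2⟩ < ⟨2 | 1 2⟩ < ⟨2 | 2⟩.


Δ(Σ) — 8 vertices, 7 min non-faces:

  P={3,5}:  v_{3} + v_{5} = 0 — sig = ⟨2 | 0⟩
  P={2,7}:  v_{2} + v_{7} = v_{3} — sig = ⟨2 | 1⟩
  P={1,4}:  v_{1} + v_{4} = v_{2} + v_{3} — sig = ⟨2 | 1 1⟩
  P={4,5}:  v_{4} + v_{5} = v_{0} + v_{2} + v_{6} — sig = ⟨2 | 1 1 1⟩
  P={4,7}:  v_{4} + v_{7} = v_{0} + 2·v_{3} + v_{6} — sig = ⟨2 | 1 1 2⟩
  P={0,1,6}:  v_{0} + v_{1} + v_{6} = 0 — sig = ⟨3 | 0⟩
  P={0,2,3,6}:  v_{0} + v_{2} + v_{3} + v_{6} = v_{4} — sig = ⟨4 | 1⟩

Hence PRS(X_Σ) =
[⟨2 | 0⟩, ⟨2 | 1⟩, ⟨2 | 1 1⟩, ⟨2 | 1 1 1⟩, ⟨2 | 1 1 2⟩, ⟨3 | 0⟩, ⟨4 | 1⟩]


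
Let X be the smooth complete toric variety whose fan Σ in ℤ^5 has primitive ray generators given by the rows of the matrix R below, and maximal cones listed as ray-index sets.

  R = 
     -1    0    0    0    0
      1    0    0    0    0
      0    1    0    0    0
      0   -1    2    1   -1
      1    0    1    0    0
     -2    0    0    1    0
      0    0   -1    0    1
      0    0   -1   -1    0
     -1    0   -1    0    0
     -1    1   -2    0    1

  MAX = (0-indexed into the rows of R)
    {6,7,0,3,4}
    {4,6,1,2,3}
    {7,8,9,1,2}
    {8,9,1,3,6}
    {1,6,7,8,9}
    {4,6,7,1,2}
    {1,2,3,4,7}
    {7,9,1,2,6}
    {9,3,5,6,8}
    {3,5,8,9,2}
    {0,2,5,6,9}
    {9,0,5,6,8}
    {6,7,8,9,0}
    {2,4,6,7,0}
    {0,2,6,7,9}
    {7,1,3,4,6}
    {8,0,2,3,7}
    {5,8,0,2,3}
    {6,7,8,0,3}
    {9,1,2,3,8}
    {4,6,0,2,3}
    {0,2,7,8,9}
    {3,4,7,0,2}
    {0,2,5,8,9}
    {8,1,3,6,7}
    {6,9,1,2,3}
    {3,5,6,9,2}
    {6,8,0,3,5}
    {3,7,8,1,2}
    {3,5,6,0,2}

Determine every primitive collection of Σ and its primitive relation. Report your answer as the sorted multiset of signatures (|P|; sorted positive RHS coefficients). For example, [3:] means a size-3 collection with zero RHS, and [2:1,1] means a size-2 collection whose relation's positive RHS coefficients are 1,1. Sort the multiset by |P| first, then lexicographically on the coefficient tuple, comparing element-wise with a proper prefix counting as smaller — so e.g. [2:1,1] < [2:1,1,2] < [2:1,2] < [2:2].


Minimal non-faces — 10 found among 10 rays, 30 max cones:

  P={0,1}:  v_{0} + v_{1} = 0  ⟹  sig = [2:]
  P={4,8}:  v_{4} + v_{8} = 0  ⟹  sig = [2:]
  P={1,5}:  v_{1} + v_{5} = v_{3} + v_{9}  ⟹  sig = [2:1,1]
  P={4,9}:  v_{4} + v_{9} = v_{2} + v_{6}  ⟹  sig = [2:1,1]
  P={5,7}:  v_{5} + v_{7} = v_{0} + v_{8}  ⟹  sig = [2:1,1]
  P={4,5}:  v_{4} + v_{5} = v_{0} + v_{2} + v_{3} + v_{6}  ⟹  sig = [2:1,1,1,1]
  P={0,3,9}:  v_{0} + v_{3} + v_{9} = v_{5}  ⟹  sig = [3:1]
  P={2,6,8}:  v_{2} + v_{6} + v_{8} = v_{9}  ⟹  sig = [3:1]
  P={3,7,9}:  v_{3} + v_{7} + v_{9} = v_{8}  ⟹  sig = [3:1]
  P={2,3,6,7}:  v_{2} + v_{3} + v_{6} + v_{7} = 0  ⟹  sig = [4:]

Hence PRS(X_Σ) =
    [2:]
    [2:]
    [2:1,1]
    [2:1,1]
    [2:1,1]
    [2:1,1,1,1]
    [3:1]
    [3:1]
    [3:1]
    [4:]


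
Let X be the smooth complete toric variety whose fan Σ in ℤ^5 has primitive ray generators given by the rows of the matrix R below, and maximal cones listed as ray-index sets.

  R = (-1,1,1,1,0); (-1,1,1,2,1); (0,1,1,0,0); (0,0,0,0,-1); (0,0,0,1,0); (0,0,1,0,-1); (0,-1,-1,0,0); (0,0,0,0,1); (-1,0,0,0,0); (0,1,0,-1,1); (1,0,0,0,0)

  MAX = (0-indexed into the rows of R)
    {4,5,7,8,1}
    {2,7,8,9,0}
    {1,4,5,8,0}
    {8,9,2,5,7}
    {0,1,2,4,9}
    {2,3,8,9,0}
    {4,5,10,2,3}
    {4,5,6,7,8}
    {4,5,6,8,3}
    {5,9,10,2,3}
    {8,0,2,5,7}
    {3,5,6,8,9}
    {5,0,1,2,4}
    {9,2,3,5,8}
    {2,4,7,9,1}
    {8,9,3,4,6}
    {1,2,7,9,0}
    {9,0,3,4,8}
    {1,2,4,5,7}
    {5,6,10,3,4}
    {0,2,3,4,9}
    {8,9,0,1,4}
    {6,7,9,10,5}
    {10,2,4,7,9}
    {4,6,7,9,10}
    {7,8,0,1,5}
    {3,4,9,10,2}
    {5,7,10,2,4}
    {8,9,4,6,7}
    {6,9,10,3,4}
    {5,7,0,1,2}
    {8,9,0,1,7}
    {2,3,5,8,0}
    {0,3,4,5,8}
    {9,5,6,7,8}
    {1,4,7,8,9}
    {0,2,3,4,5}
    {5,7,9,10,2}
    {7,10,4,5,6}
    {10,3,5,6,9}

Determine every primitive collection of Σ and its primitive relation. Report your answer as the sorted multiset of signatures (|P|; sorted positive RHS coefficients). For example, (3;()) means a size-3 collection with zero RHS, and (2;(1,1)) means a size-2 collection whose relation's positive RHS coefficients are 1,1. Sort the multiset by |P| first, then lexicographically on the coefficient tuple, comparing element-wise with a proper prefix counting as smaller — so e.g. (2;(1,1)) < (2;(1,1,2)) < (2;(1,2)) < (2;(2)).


14 minimal non-faces of Δ(Σ) (on 11 rays):

  P={2,6}:  v_{2} + v_{6} = 0 — sig = (2;())
  P={3,7}:  v_{3} + v_{7} = 0 — sig = (2;())
  P={8,10}:  v_{8} + v_{10} = 0 — sig = (2;())
  P={0,6}:  v_{0} + v_{6} = v_{4} + v_{8} — sig = (2;(1,1))
  P={0,10}:  v_{0} + v_{10} = v_{2} + v_{4} — sig = (2;(1,1))
  P={1,3}:  v_{1} + v_{3} = v_{0} + v_{4} — sig = (2;(1,1))
  P={1,6}:  v_{1} + v_{6} = 2·v_{4} + v_{7} + v_{8} — sig = (2;(1,1,2))
  P={1,10}:  v_{1} + v_{10} = v_{2} + 2·v_{4} + v_{7} — sig = (2;(1,1,2))
  P={0,4,7}:  v_{0} + v_{4} + v_{7} = v_{1} — sig = (3;(1))
  P={2,4,8}:  v_{2} + v_{4} + v_{8} = v_{0} — sig = (3;(1))
  P={4,5,9}:  v_{4} + v_{5} + v_{9} = v_{2} — sig = (3;(1))
  P={1,5,9}:  v_{1} + v_{5} + v_{9} = v_{0} + v_{2} + v_{7} — sig = (3;(1,1,1))
  P={0,5,9}:  v_{0} + v_{5} + v_{9} = 2·v_{2} + v_{8} — sig = (3;(1,2))
  P={1,2,8}:  v_{1} + v_{2} + v_{8} = 2·v_{0} + v_{7} — sig = (3;(1,2))

Hence PRS(X_Σ) =
    (2;())
    (2;())
    (2;())
    (2;(1,1))
    (2;(1,1))
    (2;(1,1))
    (2;(1,1,2))
    (2;(1,1,2))
    (3;(1))
    (3;(1))
    (3;(1))
    (3;(1,1,1))
    (3;(1,2))
    (3;(1,2))


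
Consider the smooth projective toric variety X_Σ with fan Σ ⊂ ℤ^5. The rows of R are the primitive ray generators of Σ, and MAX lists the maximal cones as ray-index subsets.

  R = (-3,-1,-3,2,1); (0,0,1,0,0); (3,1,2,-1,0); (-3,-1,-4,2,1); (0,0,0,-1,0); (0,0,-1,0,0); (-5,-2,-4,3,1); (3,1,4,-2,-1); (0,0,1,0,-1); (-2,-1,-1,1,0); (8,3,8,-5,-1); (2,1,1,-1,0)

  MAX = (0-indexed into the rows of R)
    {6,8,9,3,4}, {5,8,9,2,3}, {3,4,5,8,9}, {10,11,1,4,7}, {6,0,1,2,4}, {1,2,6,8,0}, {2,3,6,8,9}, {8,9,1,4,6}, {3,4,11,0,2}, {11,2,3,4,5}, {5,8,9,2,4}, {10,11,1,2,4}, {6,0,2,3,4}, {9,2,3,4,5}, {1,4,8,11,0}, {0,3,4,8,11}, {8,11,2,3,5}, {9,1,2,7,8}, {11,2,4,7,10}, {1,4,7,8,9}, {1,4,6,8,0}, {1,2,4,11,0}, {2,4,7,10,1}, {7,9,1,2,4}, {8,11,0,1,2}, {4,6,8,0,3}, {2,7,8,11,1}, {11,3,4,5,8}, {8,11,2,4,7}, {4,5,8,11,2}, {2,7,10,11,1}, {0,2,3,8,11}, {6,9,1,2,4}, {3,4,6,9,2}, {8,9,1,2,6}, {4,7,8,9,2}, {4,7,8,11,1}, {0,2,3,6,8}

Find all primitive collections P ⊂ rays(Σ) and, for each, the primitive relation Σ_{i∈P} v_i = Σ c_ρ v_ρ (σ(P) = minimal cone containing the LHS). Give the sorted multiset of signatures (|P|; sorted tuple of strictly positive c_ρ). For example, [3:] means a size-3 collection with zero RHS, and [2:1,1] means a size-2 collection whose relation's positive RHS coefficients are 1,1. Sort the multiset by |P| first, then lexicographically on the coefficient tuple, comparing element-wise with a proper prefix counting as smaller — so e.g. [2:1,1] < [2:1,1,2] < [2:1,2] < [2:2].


|primitive collections| = 22. Relations:

  P = {1,5}:  v_{1} + v_{5} = 0  ⟹  sig = [2:]
  P = {3,7}:  v_{3} + v_{7} = 0  ⟹  sig = [2:]
  P = {9,11}:  v_{9} + v_{11} = 0  ⟹  sig = [2:]
  P = {0,5}:  v_{0} + v_{5} = v_{3}  ⟹  sig = [2:1]
  P = {0,7}:  v_{0} + v_{7} = v_{1}  ⟹  sig = [2:1]
  P = {0,9}:  v_{0} + v_{9} = v_{6}  ⟹  sig = [2:1]
  P = {1,3}:  v_{1} + v_{3} = v_{0}  ⟹  sig = [2:1]
  P = {6,11}:  v_{6} + v_{11} = v_{0}  ⟹  sig = [2:1]
  P = {5,6}:  v_{5} + v_{6} = v_{3} + v_{9}  ⟹  sig = [2:1,1]
  P = {6,7}:  v_{6} + v_{7} = v_{1} + v_{9}  ⟹  sig = [2:1,1]
  P = {5,7}:  v_{5} + v_{7} = v_{2} + v_{4} + v_{8}  ⟹  sig = [2:1,1,1]
  P = {3,10}:  v_{3} + v_{10} = v_{1} + v_{2} + v_{4} + v_{11}  ⟹  sig = [2:1,1,1,1]
  P = {5,10}:  v_{5} + v_{10} = v_{2} + v_{4} + v_{7} + v_{11}  ⟹  sig = [2:1,1,1,1]
  P = {9,10}:  v_{9} + v_{10} = v_{1} + v_{2} + v_{4} + v_{7}  ⟹  sig = [2:1,1,1,1]
  P = {0,10}:  v_{0} + v_{10} = 2·v_{1} + v_{2} + v_{4} + v_{11}  ⟹  sig = [2:1,1,1,2]
  P = {6,10}:  v_{6} + v_{10} = 2·v_{1} + v_{2} + v_{4}  ⟹  sig = [2:1,1,2]
  P = {8,10}:  v_{8} + v_{10} = 2·v_{7} + v_{11}  ⟹  sig = [2:1,2]
  P = {0,2,4,8}:  v_{0} + v_{2} + v_{4} + v_{8} = 0  ⟹  sig = [4:]
  P = {1,2,4,8}:  v_{1} + v_{2} + v_{4} + v_{8} = v_{7}  ⟹  sig = [4:1]
  P = {2,3,4,8}:  v_{2} + v_{3} + v_{4} + v_{8} = v_{5}  ⟹  sig = [4:1]
  P = {2,4,6,8}:  v_{2} + v_{4} + v_{6} + v_{8} = v_{9}  ⟹  sig = [4:1]
  P = {1,2,4,7,11}:  v_{1} + v_{2} + v_{4} + v_{7} + v_{11} = v_{10}  ⟹  sig = [5:1]

so the primitive-relation signature multiset is
{ [2:] ×3,  [2:1] ×5,  [2:1,1] ×2,  [2:1,1,1],  [2:1,1,1,1] ×3,  [2:1,1,1,2],  [2:1,1,2],  [2:1,2],  [4:],  [4:1] ×3,  [5:1] }


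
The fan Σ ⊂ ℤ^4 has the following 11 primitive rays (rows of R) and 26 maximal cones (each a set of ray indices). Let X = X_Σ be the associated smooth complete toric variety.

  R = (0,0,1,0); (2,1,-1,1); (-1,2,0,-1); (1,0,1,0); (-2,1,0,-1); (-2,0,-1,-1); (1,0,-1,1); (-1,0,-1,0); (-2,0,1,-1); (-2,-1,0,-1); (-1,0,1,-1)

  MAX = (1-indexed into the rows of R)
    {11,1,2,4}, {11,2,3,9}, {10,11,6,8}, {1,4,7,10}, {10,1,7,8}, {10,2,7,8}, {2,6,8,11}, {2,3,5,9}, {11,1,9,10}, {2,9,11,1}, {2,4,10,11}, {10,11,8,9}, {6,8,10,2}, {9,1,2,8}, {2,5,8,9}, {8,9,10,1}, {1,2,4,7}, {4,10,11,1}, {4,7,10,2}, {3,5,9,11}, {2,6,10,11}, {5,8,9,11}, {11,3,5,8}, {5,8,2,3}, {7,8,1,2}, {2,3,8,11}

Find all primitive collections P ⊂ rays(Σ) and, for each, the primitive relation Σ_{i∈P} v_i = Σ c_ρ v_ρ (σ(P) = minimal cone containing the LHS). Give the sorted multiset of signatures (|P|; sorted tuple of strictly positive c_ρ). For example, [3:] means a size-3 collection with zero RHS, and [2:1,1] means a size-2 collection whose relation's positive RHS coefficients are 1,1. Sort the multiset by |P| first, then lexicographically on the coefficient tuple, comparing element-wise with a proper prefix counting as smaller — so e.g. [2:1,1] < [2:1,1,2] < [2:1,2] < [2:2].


25 collections generate NE(X_Σ); each relation:

  {4,8}:  v_{4} + v_{8} = 0 — sig = [2:]
  {7,11}:  v_{7} + v_{11} = 0 — sig = [2:]
  {1,6}:  v_{1} + v_{6} = v_{8} + v_{11} — sig = [2:1,1]
  {3,7}:  v_{3} + v_{7} = v_{2} + v_{5} — sig = [2:1,1]
  {4,9}:  v_{4} + v_{9} = v_{1} + v_{11} — sig = [2:1,1]
  {7,9}:  v_{7} + v_{9} = v_{1} + v_{8} — sig = [2:1,1]
  {4,5}:  v_{4} + v_{5} = v_{2} + v_{9} + v_{11} — sig = [2:1,1,1]
  {4,6}:  v_{4} + v_{6} = v_{2} + v_{10} + v_{11} — sig = [2:1,1,1]
  {5,7}:  v_{5} + v_{7} = v_{2} + v_{8} + v_{9} — sig = [2:1,1,1]
  {6,7}:  v_{6} + v_{7} = v_{2} + v_{8} + v_{10} — sig = [2:1,1,1]
  {1,5}:  v_{1} + v_{5} = v_{2} + 2·v_{9} — sig = [2:1,2]
  {1,3}:  v_{1} + v_{3} = 2·v_{2} + 2·v_{9} + v_{11} — sig = [2:1,2,2]
  {3,4}:  v_{3} + v_{4} = 2·v_{2} + v_{9} + 2·v_{11} — sig = [2:1,2,2]
  {3,10}:  v_{3} + v_{10} = v_{2} + 2·v_{8} + 3·v_{11} — sig = [2:1,2,3]
  {5,6}:  v_{5} + v_{6} = v_{2} + 3·v_{8} + 3·v_{11} — sig = [2:1,3,3]
  {5,10}:  v_{5} + v_{10} = 2·v_{8} + 2·v_{11} — sig = [2:2,2]
  {6,9}:  v_{6} + v_{9} = 2·v_{8} + 2·v_{11} — sig = [2:2,2]
  {3,6}:  v_{3} + v_{6} = 2·v_{2} + 3·v_{8} + 4·v_{11} — sig = [2:2,3,4]
  {1,2,10}:  v_{1} + v_{2} + v_{10} = 0 — sig = [3:]
  {1,8,11}:  v_{1} + v_{8} + v_{11} = v_{9} — sig = [3:1]
  {2,5,11}:  v_{2} + v_{5} + v_{11} = v_{3} — sig = [3:1]
  {2,9,10}:  v_{2} + v_{9} + v_{10} = v_{8} + v_{11} — sig = [3:1,1]
  {3,8,9}:  v_{3} + v_{8} + v_{9} = 2·v_{5} — sig = [3:2]
  {2,8,9,11}:  v_{2} + v_{8} + v_{9} + v_{11} = v_{5} — sig = [4:1]
  {2,8,10,11}:  v_{2} + v_{8} + v_{10} + v_{11} = v_{6} — sig = [4:1]

Sorted signature multiset PRS(X):
    |P|=2: 18 collections, coeffs (), (), (1,1), (1,1), (1,1), (1,1), (1,1,1), (1,1,1), (1,1,1), (1,1,1), (1,2), (1,2,2), (1,2,2), (1,2,3), (1,3,3), (2,2), (2,2), (2,3,4)
    |P|=3: 5 collections, coeffs (), (1), (1), (1,1), (2)
    |P|=4: 2 collections, coeffs (1), (1)


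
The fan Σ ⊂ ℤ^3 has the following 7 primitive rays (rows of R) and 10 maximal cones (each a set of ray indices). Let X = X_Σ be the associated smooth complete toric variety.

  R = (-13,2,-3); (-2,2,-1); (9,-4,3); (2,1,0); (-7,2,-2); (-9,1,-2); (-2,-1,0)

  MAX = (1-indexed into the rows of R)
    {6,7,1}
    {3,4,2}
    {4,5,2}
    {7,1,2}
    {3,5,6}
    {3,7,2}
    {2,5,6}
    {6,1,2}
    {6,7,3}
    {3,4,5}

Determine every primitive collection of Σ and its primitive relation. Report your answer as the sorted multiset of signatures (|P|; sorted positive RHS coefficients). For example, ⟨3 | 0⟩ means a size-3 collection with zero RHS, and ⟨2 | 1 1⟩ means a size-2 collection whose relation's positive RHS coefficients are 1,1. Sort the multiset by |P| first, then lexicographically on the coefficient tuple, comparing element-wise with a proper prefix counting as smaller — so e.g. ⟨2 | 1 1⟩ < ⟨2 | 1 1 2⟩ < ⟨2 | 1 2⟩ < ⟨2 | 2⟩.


|primitive collections| = 9. Relations:

  • {4,7}:  v_{4} + v_{7} = 0  ⇒ sig = ⟨2 | 0⟩
  • {4,6}:  v_{4} + v_{6} = v_{5}  ⇒ sig = ⟨2 | 1⟩
  • {5,7}:  v_{5} + v_{7} = v_{6}  ⇒ sig = ⟨2 | 1⟩
  • {1,4}:  v_{1} + v_{4} = v_{2} + v_{6}  ⇒ sig = ⟨2 | 1 1⟩
  • {1,5}:  v_{1} + v_{5} = v_{2} + 2·v_{6}  ⇒ sig = ⟨2 | 1 2⟩
  • {1,3}:  v_{1} + v_{3} = 2·v_{7}  ⇒ sig = ⟨2 | 2⟩
  • {2,3,5}:  v_{2} + v_{3} + v_{5} = 0  ⇒ sig = ⟨3 | 0⟩
  • {2,3,6}:  v_{2} + v_{3} + v_{6} = v_{7}  ⇒ sig = ⟨3 | 1⟩
  • {2,6,7}:  v_{2} + v_{6} + v_{7} = v_{1}  ⇒ sig = ⟨3 | 1⟩

Sorted signature multiset PRS(X):
{ ⟨2 | 0⟩,  ⟨2 | 1⟩ ×2,  ⟨2 | 1 1⟩,  ⟨2 | 1 2⟩,  ⟨2 | 2⟩,  ⟨3 | 0⟩,  ⟨3 | 1⟩ ×2 }


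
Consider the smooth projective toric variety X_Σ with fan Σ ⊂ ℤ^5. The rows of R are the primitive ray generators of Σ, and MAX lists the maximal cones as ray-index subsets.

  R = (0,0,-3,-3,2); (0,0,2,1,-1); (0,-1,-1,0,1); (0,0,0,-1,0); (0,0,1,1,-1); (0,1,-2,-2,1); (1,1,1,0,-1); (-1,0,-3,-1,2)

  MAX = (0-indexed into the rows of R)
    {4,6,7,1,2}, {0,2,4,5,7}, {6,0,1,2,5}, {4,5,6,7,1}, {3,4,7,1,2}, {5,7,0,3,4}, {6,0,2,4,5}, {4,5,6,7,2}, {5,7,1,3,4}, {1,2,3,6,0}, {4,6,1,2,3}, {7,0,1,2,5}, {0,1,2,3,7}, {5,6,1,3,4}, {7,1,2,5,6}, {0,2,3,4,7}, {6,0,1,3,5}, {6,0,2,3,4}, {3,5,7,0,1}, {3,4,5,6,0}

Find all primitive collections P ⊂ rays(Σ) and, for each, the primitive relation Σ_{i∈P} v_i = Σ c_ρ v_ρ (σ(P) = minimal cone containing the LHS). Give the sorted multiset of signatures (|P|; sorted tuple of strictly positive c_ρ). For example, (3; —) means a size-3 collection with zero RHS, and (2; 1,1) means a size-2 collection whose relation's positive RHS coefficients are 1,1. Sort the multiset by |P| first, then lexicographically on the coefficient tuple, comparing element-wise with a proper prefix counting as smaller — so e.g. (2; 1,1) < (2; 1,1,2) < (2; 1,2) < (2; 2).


Δ(Σ) — 8 vertices, 5 min non-faces:

  {0,1,4}:  v_{0} + v_{1} + v_{4} = v_{3} — sig = (3; 1)
  {2,3,5}:  v_{2} + v_{3} + v_{5} = v_{0} — sig = (3; 1)
  {3,6,7}:  v_{3} + v_{6} + v_{7} = v_{5} — sig = (3; 1)
  {0,6,7}:  v_{0} + v_{6} + v_{7} = v_{2} + 2·v_{5} — sig = (3; 1,2)
  {1,2,4,5}:  v_{1} + v_{2} + v_{4} + v_{5} = 0 — sig = (4; —)

Signatures (|P|; sorted positive RHS coefficients), sorted:
[(3; 1), (3; 1), (3; 1), (3; 1,2), (4; —)]


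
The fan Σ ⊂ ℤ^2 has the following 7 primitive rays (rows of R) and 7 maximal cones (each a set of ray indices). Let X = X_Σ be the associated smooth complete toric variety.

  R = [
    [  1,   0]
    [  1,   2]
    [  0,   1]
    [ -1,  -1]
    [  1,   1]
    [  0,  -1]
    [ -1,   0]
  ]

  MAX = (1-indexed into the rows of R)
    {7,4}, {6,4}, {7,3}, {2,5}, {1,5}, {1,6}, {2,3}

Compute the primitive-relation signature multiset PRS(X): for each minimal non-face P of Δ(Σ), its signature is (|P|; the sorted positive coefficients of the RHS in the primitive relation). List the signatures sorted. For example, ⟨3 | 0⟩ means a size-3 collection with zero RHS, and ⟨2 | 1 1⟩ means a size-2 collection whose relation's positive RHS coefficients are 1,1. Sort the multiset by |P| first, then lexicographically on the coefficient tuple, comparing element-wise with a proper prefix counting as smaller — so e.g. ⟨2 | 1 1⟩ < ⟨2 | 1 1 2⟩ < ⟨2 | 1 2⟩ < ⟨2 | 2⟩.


|primitive collections| = 14. Relations:

  • {1,7}:  v_{1} + v_{7} = 0  →  sig = ⟨2 | 0⟩
  • {3,6}:  v_{3} + v_{6} = 0  →  sig = ⟨2 | 0⟩
  • {4,5}:  v_{4} + v_{5} = 0  →  sig = ⟨2 | 0⟩
  • {1,3}:  v_{1} + v_{3} = v_{5}  →  sig = ⟨2 | 1⟩
  • {1,4}:  v_{1} + v_{4} = v_{6}  →  sig = ⟨2 | 1⟩
  • {2,4}:  v_{2} + v_{4} = v_{3}  →  sig = ⟨2 | 1⟩
  • {2,6}:  v_{2} + v_{6} = v_{5}  →  sig = ⟨2 | 1⟩
  • {3,4}:  v_{3} + v_{4} = v_{7}  →  sig = ⟨2 | 1⟩
  • {3,5}:  v_{3} + v_{5} = v_{2}  →  sig = ⟨2 | 1⟩
  • {5,6}:  v_{5} + v_{6} = v_{1}  →  sig = ⟨2 | 1⟩
  • {5,7}:  v_{5} + v_{7} = v_{3}  →  sig = ⟨2 | 1⟩
  • {6,7}:  v_{6} + v_{7} = v_{4}  →  sig = ⟨2 | 1⟩
  • {1,2}:  v_{1} + v_{2} = 2·v_{5}  →  sig = ⟨2 | 2⟩
  • {2,7}:  v_{2} + v_{7} = 2·v_{3}  →  sig = ⟨2 | 2⟩

so the primitive-relation signature multiset is
{ ⟨2 | 0⟩ ×3,  ⟨2 | 1⟩ ×9,  ⟨2 | 2⟩ ×2 }


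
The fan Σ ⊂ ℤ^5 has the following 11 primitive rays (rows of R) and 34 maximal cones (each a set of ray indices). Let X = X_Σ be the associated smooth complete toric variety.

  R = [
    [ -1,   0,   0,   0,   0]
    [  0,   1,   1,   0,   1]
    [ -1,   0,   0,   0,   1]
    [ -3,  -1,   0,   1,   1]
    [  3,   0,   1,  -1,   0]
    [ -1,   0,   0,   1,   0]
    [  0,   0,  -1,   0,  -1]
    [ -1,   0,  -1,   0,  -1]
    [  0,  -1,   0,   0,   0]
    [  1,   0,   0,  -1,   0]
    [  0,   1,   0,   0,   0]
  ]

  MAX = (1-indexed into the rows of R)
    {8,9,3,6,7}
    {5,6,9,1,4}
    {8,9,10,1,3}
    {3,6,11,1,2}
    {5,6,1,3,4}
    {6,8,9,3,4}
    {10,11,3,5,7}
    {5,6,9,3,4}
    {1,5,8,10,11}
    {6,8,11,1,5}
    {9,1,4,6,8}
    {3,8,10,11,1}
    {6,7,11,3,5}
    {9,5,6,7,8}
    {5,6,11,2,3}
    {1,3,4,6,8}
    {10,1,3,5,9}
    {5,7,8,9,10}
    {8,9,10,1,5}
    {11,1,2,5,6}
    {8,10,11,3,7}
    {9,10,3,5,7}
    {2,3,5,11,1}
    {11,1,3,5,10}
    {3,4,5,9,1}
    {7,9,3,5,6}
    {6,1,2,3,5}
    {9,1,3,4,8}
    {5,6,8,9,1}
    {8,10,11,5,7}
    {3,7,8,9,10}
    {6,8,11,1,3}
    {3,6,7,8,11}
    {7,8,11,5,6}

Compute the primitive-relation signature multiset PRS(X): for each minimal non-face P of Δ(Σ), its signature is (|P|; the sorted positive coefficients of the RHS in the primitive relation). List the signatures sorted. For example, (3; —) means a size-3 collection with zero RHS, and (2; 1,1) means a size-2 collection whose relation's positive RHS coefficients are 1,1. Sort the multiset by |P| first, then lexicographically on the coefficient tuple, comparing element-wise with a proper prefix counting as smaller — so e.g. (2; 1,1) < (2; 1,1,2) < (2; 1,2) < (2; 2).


Σ has 15 primitive collections:

  P={6,10}:  v_{6} + v_{10} = 0 — sig = (2; —)
  P={9,11}:  v_{9} + v_{11} = 0 — sig = (2; —)
  P={1,7}:  v_{1} + v_{7} = v_{8} — sig = (2; 1)
  P={2,7}:  v_{2} + v_{7} = v_{11} — sig = (2; 1)
  P={2,8}:  v_{2} + v_{8} = v_{1} + v_{11} — sig = (2; 1,1)
  P={4,10}:  v_{4} + v_{10} = v_{1} + v_{3} + v_{9} — sig = (2; 1,1,1)
  P={4,11}:  v_{4} + v_{11} = v_{1} + v_{3} + v_{6} — sig = (2; 1,1,1)
  P={2,9}:  v_{2} + v_{9} = v_{1} + v_{3} + v_{5} + v_{6} — sig = (2; 1,1,1,1)
  P={2,10}:  v_{2} + v_{10} = v_{1} + v_{3} + v_{5} + v_{11} — sig = (2; 1,1,1,1)
  P={4,7}:  v_{4} + v_{7} = v_{3} + v_{6} + v_{8} + v_{9} — sig = (2; 1,1,1,1)
  P={2,4}:  v_{2} + v_{4} = 2·v_{1} + 2·v_{3} + v_{5} + 2·v_{6} — sig = (2; 1,2,2,2)
  P={3,5,8}:  v_{3} + v_{5} + v_{8} = v_{10} — sig = (3; 1)
  P={4,5,8}:  v_{4} + v_{5} + v_{8} = v_{1} + v_{9} — sig = (3; 1,1)
  P={1,3,6,9}:  v_{1} + v_{3} + v_{6} + v_{9} = v_{4} — sig = (4; 1)
  P={1,3,5,6,11}:  v_{1} + v_{3} + v_{5} + v_{6} + v_{11} = v_{2} — sig = (5; 1)

Hence PRS(X_Σ) =
[(2; —), (2; —), (2; 1), (2; 1), (2; 1,1), (2; 1,1,1), (2; 1,1,1), (2; 1,1,1,1), (2; 1,1,1,1), (2; 1,1,1,1), (2; 1,2,2,2), (3; 1), (3; 1,1), (4; 1), (5; 1)]


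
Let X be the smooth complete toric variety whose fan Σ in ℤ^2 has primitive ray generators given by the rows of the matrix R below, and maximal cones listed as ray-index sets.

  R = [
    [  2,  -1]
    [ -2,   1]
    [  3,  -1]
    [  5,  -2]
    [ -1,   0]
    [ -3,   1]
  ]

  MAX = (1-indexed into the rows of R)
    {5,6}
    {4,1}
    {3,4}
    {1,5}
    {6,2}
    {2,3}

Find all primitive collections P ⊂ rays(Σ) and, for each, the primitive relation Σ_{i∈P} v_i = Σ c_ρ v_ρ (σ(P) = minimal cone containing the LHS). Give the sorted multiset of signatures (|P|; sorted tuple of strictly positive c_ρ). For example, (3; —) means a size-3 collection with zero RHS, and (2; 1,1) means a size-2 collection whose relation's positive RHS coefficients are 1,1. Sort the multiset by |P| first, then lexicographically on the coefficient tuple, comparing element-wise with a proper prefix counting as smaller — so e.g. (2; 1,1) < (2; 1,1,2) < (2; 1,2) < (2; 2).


Primitive collections (9):

  • {1,2}:  v_{1} + v_{2} = 0  ⟹  sig = (2; —)
  • {3,6}:  v_{3} + v_{6} = 0  ⟹  sig = (2; —)
  • {1,3}:  v_{1} + v_{3} = v_{4}  ⟹  sig = (2; 1)
  • {1,6}:  v_{1} + v_{6} = v_{5}  ⟹  sig = (2; 1)
  • {2,4}:  v_{2} + v_{4} = v_{3}  ⟹  sig = (2; 1)
  • {2,5}:  v_{2} + v_{5} = v_{6}  ⟹  sig = (2; 1)
  • {3,5}:  v_{3} + v_{5} = v_{1}  ⟹  sig = (2; 1)
  • {4,6}:  v_{4} + v_{6} = v_{1}  ⟹  sig = (2; 1)
  • {4,5}:  v_{4} + v_{5} = 2·v_{1}  ⟹  sig = (2; 2)

Signatures (|P|; sorted positive RHS coefficients), sorted:
    |P|=2: 9 collections, coeffs (), (), (1), (1), (1), (1), (1), (1), (2)


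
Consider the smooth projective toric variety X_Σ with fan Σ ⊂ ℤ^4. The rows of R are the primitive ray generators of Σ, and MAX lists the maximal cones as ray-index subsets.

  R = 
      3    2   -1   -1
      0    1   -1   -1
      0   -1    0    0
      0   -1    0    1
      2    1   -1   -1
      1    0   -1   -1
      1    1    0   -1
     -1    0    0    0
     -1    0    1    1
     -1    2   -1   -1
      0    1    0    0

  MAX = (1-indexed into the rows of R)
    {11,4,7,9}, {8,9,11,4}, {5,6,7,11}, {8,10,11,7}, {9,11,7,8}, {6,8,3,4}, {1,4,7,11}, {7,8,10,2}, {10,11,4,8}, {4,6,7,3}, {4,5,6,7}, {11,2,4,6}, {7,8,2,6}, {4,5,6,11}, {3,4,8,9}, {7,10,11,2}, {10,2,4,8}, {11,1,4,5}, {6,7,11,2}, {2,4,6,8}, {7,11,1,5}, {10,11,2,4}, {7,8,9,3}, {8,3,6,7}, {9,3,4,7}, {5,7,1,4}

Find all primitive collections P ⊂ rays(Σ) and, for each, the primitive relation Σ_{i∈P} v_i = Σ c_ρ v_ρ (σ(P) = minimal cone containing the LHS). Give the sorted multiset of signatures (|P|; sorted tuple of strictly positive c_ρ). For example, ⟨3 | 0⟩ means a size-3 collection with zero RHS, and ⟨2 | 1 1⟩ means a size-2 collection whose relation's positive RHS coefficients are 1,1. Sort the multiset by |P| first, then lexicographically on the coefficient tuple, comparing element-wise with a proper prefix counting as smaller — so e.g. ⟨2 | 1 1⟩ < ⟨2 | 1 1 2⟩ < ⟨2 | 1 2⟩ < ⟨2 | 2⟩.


25 collections generate NE(X_Σ); each relation:

  • {3,11}:  v_{3} + v_{11} = 0  ⇒ sig = ⟨2 | 0⟩
  • {6,9}:  v_{6} + v_{9} = 0  ⇒ sig = ⟨2 | 0⟩
  • {1,8}:  v_{1} + v_{8} = v_{5} + v_{11}  ⇒ sig = ⟨2 | 1 1⟩
  • {2,3}:  v_{2} + v_{3} = v_{6} + v_{8}  ⇒ sig = ⟨2 | 1 1⟩
  • {2,9}:  v_{2} + v_{9} = v_{8} + v_{11}  ⇒ sig = ⟨2 | 1 1⟩
  • {3,10}:  v_{3} + v_{10} = v_{2} + v_{8}  ⇒ sig = ⟨2 | 1 1⟩
  • {5,8}:  v_{5} + v_{8} = v_{6} + v_{11}  ⇒ sig = ⟨2 | 1 1⟩
  • {1,3}:  v_{1} + v_{3} = v_{4} + v_{5} + v_{7}  ⇒ sig = ⟨2 | 1 1 1⟩
  • {3,5}:  v_{3} + v_{5} = v_{4} + v_{6} + v_{7}  ⇒ sig = ⟨2 | 1 1 1⟩
  • {5,9}:  v_{5} + v_{9} = v_{4} + v_{7} + v_{11}  ⇒ sig = ⟨2 | 1 1 1⟩
  • {1,2}:  v_{1} + v_{2} = v_{5} + v_{6} + 2·v_{11}  ⇒ sig = ⟨2 | 1 1 2⟩
  • {5,10}:  v_{5} + v_{10} = v_{2} + v_{6} + 2·v_{11}  ⇒ sig = ⟨2 | 1 1 2⟩
  • {1,6}:  v_{1} + v_{6} = 2·v_{5}  ⇒ sig = ⟨2 | 2⟩
  • {6,10}:  v_{6} + v_{10} = 2·v_{2}  ⇒ sig = ⟨2 | 2⟩
  • {2,5}:  v_{2} + v_{5} = 2·v_{6} + 2·v_{11}  ⇒ sig = ⟨2 | 2 2⟩
  • {9,10}:  v_{9} + v_{10} = 2·v_{8} + 2·v_{11}  ⇒ sig = ⟨2 | 2 2⟩
  • {1,9}:  v_{1} + v_{9} = 2·v_{4} + 2·v_{7} + 2·v_{11}  ⇒ sig = ⟨2 | 2 2 2⟩
  • {1,10}:  v_{1} + v_{10} = 2·v_{6} + 4·v_{11}  ⇒ sig = ⟨2 | 2 4⟩
  • {4,7,8}:  v_{4} + v_{7} + v_{8} = 0  ⇒ sig = ⟨3 | 0⟩
  • {2,8,11}:  v_{2} + v_{8} + v_{11} = v_{10}  ⇒ sig = ⟨3 | 1⟩
  • {6,8,11}:  v_{6} + v_{8} + v_{11} = v_{2}  ⇒ sig = ⟨3 | 1⟩
  • {2,4,7}:  v_{2} + v_{4} + v_{7} = v_{6} + v_{11}  ⇒ sig = ⟨3 | 1 1⟩
  • {4,7,10}:  v_{4} + v_{7} + v_{10} = v_{2} + v_{11}  ⇒ sig = ⟨3 | 1 1⟩
  • {4,5,7,11}:  v_{4} + v_{5} + v_{7} + v_{11} = v_{1}  ⇒ sig = ⟨4 | 1⟩
  • {4,6,7,11}:  v_{4} + v_{6} + v_{7} + v_{11} = v_{5}  ⇒ sig = ⟨4 | 1⟩

so the primitive-relation signature multiset is
    ⟨2 | 0⟩
    ⟨2 | 0⟩
    ⟨2 | 1 1⟩
    ⟨2 | 1 1⟩
    ⟨2 | 1 1⟩
    ⟨2 | 1 1⟩
    ⟨2 | 1 1⟩
    ⟨2 | 1 1 1⟩
    ⟨2 | 1 1 1⟩
    ⟨2 | 1 1 1⟩
    ⟨2 | 1 1 2⟩
    ⟨2 | 1 1 2⟩
    ⟨2 | 2⟩
    ⟨2 | 2⟩
    ⟨2 | 2 2⟩
    ⟨2 | 2 2⟩
    ⟨2 | 2 2 2⟩
    ⟨2 | 2 4⟩
    ⟨3 | 0⟩
    ⟨3 | 1⟩
    ⟨3 | 1⟩
    ⟨3 | 1 1⟩
    ⟨3 | 1 1⟩
    ⟨4 | 1⟩
    ⟨4 | 1⟩
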